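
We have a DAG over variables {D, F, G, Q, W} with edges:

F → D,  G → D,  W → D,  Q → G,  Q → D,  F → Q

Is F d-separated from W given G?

Yes

3 paths connect F and W; each must be blocked for d-separation to hold:
Path 1: F → Q → G → D ← W
  G is a chain here and G is conditioned on, so the path is blocked at G.
Path 2: F → Q → D ← W
  D is a collider here and neither D nor any of its descendants is conditioned on, so the collider stays closed — the path is blocked at D.
Path 3: F → D ← W
  D is a collider here and neither D nor any of its descendants is conditioned on, so the collider stays closed — the path is blocked at D.
Every path is blocked, so F and W are d-separated given {G}.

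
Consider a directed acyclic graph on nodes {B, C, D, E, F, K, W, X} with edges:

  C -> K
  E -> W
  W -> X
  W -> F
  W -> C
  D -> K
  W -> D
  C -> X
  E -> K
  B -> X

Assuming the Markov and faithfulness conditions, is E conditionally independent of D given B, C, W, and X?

Yes — E and D are d-separated given {B, C, W, X}.

There are 6 undirected paths between E and D; checking each against the conditioning set {B, C, W, X}:
Path 1: E → W → X ← C → K ← D
  W is a chain here and W is conditioned on, so the path is blocked at W.
Path 2: E → W → D
  W is a chain here and W is conditioned on, so the path is blocked at W.
Path 3: E → W → C → K ← D
  W is a chain here and W is conditioned on, so the path is blocked at W.
Path 4: E → K ← D
  K is a collider here and neither K nor any of its descendants is conditioned on, so the collider stays closed — the path is blocked at K.
Path 5: E → K ← C → X ← W → D
  K is a collider here and neither K nor any of its descendants is conditioned on, so the collider stays closed — the path is blocked at K.
Path 6: E → K ← C ← W → D
  K is a collider here and neither K nor any of its descendants is conditioned on, so the collider stays closed — the path is blocked at K.
Every path is blocked, so E and D are d-separated given {B, C, W, X}.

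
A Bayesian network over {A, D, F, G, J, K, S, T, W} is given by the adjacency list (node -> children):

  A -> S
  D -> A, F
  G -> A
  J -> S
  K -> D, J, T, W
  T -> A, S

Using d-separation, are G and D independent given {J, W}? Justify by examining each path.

Enumerating the 5 paths from G to D and testing each for blocking by {J, W}:
Path 1: G → A ← D
  A is a collider here and neither A nor any of its descendants is conditioned on, so the collider stays closed — the path is blocked at A.
Path 2: G → A → S ← J ← K → D
  S is a collider here and neither S nor any of its descendants is conditioned on, so the collider stays closed — the path is blocked at S.
Path 3: G → A → S ← T ← K → D
  S is a collider here and neither S nor any of its descendants is conditioned on, so the collider stays closed — the path is blocked at S.
Path 4: G → A ← T → S ← J ← K → D
  A is a collider here and neither A nor any of its descendants is conditioned on, so the collider stays closed — the path is blocked at A.
Path 5: G → A ← T ← K → D
  A is a collider here and neither A nor any of its descendants is conditioned on, so the collider stays closed — the path is blocked at A.
All paths are blocked; G ⊥ D | {J, W} holds.

Yes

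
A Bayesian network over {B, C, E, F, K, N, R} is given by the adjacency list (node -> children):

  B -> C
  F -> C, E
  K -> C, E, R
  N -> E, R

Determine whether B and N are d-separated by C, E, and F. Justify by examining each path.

We examine all 4 paths between B and N:
Path 1: B → C ← F → E ← K → R ← N
  F is a fork here and F is conditioned on, so the path is blocked at F.
Path 2: B → C ← F → E ← N
  F is a fork here and F is conditioned on, so the path is blocked at F.
Path 3: B → C ← K → E ← N
  C is a collider and C is conditioned on, which opens it; K is a fork and K is not conditioned on; E is a collider and E is conditioned on, which opens it — no node blocks this path, so it is active.
Path 4: B → C ← K → R ← N
  R is a collider here and neither R nor any of its descendants is conditioned on, so the collider stays closed — the path is blocked at R.
Because an active path exists, B and N are not d-separated.

No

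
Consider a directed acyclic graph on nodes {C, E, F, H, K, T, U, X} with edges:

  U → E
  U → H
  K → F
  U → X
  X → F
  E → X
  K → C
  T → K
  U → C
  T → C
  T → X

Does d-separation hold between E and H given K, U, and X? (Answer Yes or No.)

Yes

We examine all 6 paths between E and H:
  1. E → X ← U → H — X:collider[open]; U:fork[blocks] ⇒ blocked
  2. E → X → F ← K → C ← U → H — X:chain[blocks]; F:collider[blocks]; K:fork[blocks]; C:collider[blocks]; U:fork[blocks] ⇒ blocked
  3. E → X → F ← K ← T → C ← U → H — X:chain[blocks]; F:collider[blocks]; K:chain[blocks]; T:fork[open]; C:collider[blocks]; U:fork[blocks] ⇒ blocked
  4. E → X ← T → C ← U → H — X:collider[open]; T:fork[open]; C:collider[blocks]; U:fork[blocks] ⇒ blocked
  5. E → X ← T → K → C ← U → H — X:collider[open]; T:fork[open]; K:chain[blocks]; C:collider[blocks]; U:fork[blocks] ⇒ blocked
  6. E ← U → H — U:fork[blocks] ⇒ blocked
All paths are blocked; E ⊥ H | {K, U, X} holds.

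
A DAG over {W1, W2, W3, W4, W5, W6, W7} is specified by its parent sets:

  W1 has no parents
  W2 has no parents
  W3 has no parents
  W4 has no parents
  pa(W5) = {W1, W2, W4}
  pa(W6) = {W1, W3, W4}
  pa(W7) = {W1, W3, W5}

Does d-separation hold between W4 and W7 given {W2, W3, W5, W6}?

6 paths connect W4 and W7; each must be blocked for d-separation to hold:
Path 1: W4 → W6 ← W1 → W7
  W6 is a collider and W6 is conditioned on, which opens it; W1 is a fork and W1 is not conditioned on — no node blocks this path, so it is active.
Path 2: W4 → W6 ← W1 → W5 → W7
  W5 is a chain here and W5 is conditioned on, so the path is blocked at W5.
Path 3: W4 → W6 ← W3 → W7
  W3 is a fork here and W3 is conditioned on, so the path is blocked at W3.
Path 4: W4 → W5 → W7
  W5 is a chain here and W5 is conditioned on, so the path is blocked at W5.
Path 5: W4 → W5 ← W1 → W6 ← W3 → W7
  W3 is a fork here and W3 is conditioned on, so the path is blocked at W3.
Path 6: W4 → W5 ← W1 → W7
  W5 is a collider and W5 is conditioned on, which opens it; W1 is a fork and W1 is not conditioned on — no node blocks this path, so it is active.
Because an active path exists, W4 and W7 are not d-separated.

No — W4 and W7 are not d-separated given {W2, W3, W5, W6}.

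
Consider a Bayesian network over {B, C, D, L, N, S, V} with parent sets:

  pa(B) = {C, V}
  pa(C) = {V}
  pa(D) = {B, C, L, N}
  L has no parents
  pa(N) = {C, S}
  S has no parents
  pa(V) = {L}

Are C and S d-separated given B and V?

Yes

There are 6 undirected paths between C and S; checking each against the conditioning set {B, V}:
Path 1: C → B ← V ← L → D ← N ← S
  V is a chain here and V is conditioned on, so the path is blocked at V.
Path 2: C → B → D ← N ← S
  B is a chain here and B is conditioned on, so the path is blocked at B.
Path 3: C ← V → B → D ← N ← S
  V is a fork here and V is conditioned on, so the path is blocked at V.
Path 4: C ← V ← L → D ← N ← S
  V is a chain here and V is conditioned on, so the path is blocked at V.
Path 5: C → D ← N ← S
  D is a collider here and neither D nor any of its descendants is conditioned on, so the collider stays closed — the path is blocked at D.
Path 6: C → N ← S
  N is a collider here and neither N nor any of its descendants is conditioned on, so the collider stays closed — the path is blocked at N.
Since every path is blocked, d-separation holds.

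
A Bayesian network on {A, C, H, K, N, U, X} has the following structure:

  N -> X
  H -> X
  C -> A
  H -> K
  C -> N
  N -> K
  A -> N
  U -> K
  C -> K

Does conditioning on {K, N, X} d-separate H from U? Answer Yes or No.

Enumerating the 4 paths from H to U and testing each for blocking by {K, N, X}:
Path 1: H → X ← N ← C → K ← U
  N is a chain here and N is conditioned on, so the path is blocked at N.
Path 2: H → X ← N → K ← U
  N is a fork here and N is conditioned on, so the path is blocked at N.
Path 3: H → X ← N ← A ← C → K ← U
  N is a chain here and N is conditioned on, so the path is blocked at N.
Path 4: H → K ← U
  K is a collider and K is conditioned on, which opens it — no node blocks this path, so it is active.
Because an active path exists, H and U are not d-separated.

No — H and U are not d-separated given {K, N, X}.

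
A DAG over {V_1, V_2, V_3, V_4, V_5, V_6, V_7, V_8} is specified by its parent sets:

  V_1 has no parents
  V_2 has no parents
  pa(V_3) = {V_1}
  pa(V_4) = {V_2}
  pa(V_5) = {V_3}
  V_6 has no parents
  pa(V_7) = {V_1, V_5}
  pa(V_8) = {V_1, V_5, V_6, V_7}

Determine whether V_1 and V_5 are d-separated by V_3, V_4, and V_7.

There are 5 undirected paths between V_1 and V_5; checking each against the conditioning set {V_3, V_4, V_7}:
Path 1: V_1 → V_7 ← V_5
  V_7 is a collider and V_7 is conditioned on, which opens it — no node blocks this path, so it is active.
Path 2: V_1 → V_7 → V_8 ← V_5
  V_7 is a chain here and V_7 is conditioned on, so the path is blocked at V_7.
Path 3: V_1 → V_3 → V_5
  V_3 is a chain here and V_3 is conditioned on, so the path is blocked at V_3.
Path 4: V_1 → V_8 ← V_7 ← V_5
  V_8 is a collider here and neither V_8 nor any of its descendants is conditioned on, so the collider stays closed — the path is blocked at V_8.
Path 5: V_1 → V_8 ← V_5
  V_8 is a collider here and neither V_8 nor any of its descendants is conditioned on, so the collider stays closed — the path is blocked at V_8.
At least one path is unblocked, so d-separation fails.

No — V_1 and V_5 are not d-separated given {V_3, V_4, V_7}.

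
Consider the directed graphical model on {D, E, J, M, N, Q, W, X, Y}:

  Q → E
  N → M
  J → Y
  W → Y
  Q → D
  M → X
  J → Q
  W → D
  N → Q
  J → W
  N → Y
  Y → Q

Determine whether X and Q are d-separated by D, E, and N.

Yes — X and Q are d-separated given {D, E, N}.

There are 6 undirected paths between X and Q; checking each against the conditioning set {D, E, N}:
Path 1: X ← M ← N → Q
  N is a fork here and N is conditioned on, so the path is blocked at N.
Path 2: X ← M ← N → Y → Q
  N is a fork here and N is conditioned on, so the path is blocked at N.
Path 3: X ← M ← N → Y ← J → Q
  N is a fork here and N is conditioned on, so the path is blocked at N.
Path 4: X ← M ← N → Y ← J → W → D ← Q
  N is a fork here and N is conditioned on, so the path is blocked at N.
Path 5: X ← M ← N → Y ← W ← J → Q
  N is a fork here and N is conditioned on, so the path is blocked at N.
Path 6: X ← M ← N → Y ← W → D ← Q
  N is a fork here and N is conditioned on, so the path is blocked at N.
Every path is blocked, so X and Q are d-separated given {D, E, N}.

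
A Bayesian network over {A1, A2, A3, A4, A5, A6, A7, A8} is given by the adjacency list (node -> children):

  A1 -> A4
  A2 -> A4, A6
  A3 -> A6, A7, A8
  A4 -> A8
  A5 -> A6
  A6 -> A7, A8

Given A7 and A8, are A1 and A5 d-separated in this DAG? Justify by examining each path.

There are 4 undirected paths between A1 and A5; checking each against the conditioning set {A7, A8}:
Path 1: A1 → A4 ← A2 → A6 ← A5
  A4 is a collider and its descendant A8 is conditioned on, which opens it; A2 is a fork and A2 is not conditioned on; A6 is a collider and its descendant A7 is conditioned on, which opens it — no node blocks this path, so it is active.
Path 2: A1 → A4 → A8 ← A6 ← A5
  A4 is a chain and A4 is not conditioned on; A8 is a collider and A8 is conditioned on, which opens it; A6 is a chain and A6 is not conditioned on — no node blocks this path, so it is active.
Path 3: A1 → A4 → A8 ← A3 → A6 ← A5
  A4 is a chain and A4 is not conditioned on; A8 is a collider and A8 is conditioned on, which opens it; A3 is a fork and A3 is not conditioned on; A6 is a collider and its descendant A7 is conditioned on, which opens it — no node blocks this path, so it is active.
Path 4: A1 → A4 → A8 ← A3 → A7 ← A6 ← A5
  A4 is a chain and A4 is not conditioned on; A8 is a collider and A8 is conditioned on, which opens it; A3 is a fork and A3 is not conditioned on; A7 is a collider and A7 is conditioned on, which opens it; A6 is a chain and A6 is not conditioned on — no node blocks this path, so it is active.
Since the path A1 → A4 ← A2 → A6 ← A5 is active, A1 and A5 are not d-separated given {A7, A8}.

No — A1 and A5 are not d-separated given {A7, A8}.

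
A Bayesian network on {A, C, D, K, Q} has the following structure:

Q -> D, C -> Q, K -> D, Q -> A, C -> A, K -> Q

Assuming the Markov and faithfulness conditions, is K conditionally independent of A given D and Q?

There are 4 undirected paths between K and A; checking each against the conditioning set {D, Q}:
Path 1: K → D ← Q → A
  Q is a fork here and Q is conditioned on, so the path is blocked at Q.
Path 2: K → D ← Q ← C → A
  Q is a chain here and Q is conditioned on, so the path is blocked at Q.
Path 3: K → Q → A
  Q is a chain here and Q is conditioned on, so the path is blocked at Q.
Path 4: K → Q ← C → A
  Q is a collider and Q is conditioned on, which opens it; C is a fork and C is not conditioned on — no node blocks this path, so it is active.
Because an active path exists, K and A are not d-separated.

No — K and A are not d-separated given {D, Q}.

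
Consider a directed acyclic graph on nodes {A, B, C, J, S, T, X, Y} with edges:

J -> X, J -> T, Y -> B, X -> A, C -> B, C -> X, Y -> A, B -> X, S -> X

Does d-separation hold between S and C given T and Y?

3 paths connect S and C; each must be blocked for d-separation to hold:
  1. S → X ← B ← C — X:collider[blocks]; B:chain[open] ⇒ blocked
  2. S → X ← C — X:collider[blocks] ⇒ blocked
  3. S → X → A ← Y → B ← C — X:chain[open]; A:collider[blocks]; Y:fork[blocks]; B:collider[blocks] ⇒ blocked
All paths are blocked; S ⊥ C | {T, Y} holds.

Yes — S and C are d-separated given {T, Y}.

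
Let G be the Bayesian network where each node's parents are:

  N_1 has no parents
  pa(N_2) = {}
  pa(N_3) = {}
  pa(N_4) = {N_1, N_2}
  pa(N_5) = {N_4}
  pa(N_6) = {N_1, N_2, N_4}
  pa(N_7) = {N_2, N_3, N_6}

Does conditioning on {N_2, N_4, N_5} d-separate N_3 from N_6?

Enumerating the 4 paths from N_3 to N_6 and testing each for blocking by {N_2, N_4, N_5}:
  1. N_3 → N_7 ← N_2 → N_6 — N_7:collider[blocks]; N_2:fork[blocks] ⇒ blocked
  2. N_3 → N_7 ← N_2 → N_4 ← N_1 → N_6 — N_7:collider[blocks]; N_2:fork[blocks]; N_4:collider[open]; N_1:fork[open] ⇒ blocked
  3. N_3 → N_7 ← N_2 → N_4 → N_6 — N_7:collider[blocks]; N_2:fork[blocks]; N_4:chain[blocks] ⇒ blocked
  4. N_3 → N_7 ← N_6 — N_7:collider[blocks] ⇒ blocked
All paths are blocked; N_3 ⊥ N_6 | {N_2, N_4, N_5} holds.

Yes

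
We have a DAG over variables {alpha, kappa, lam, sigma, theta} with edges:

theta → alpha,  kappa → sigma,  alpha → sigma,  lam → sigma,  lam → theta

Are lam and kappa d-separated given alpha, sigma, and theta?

We examine all 2 paths between lam and kappa:
Path 1: lam → sigma ← kappa
  sigma is a collider and sigma is conditioned on, which opens it — no node blocks this path, so it is active.
Path 2: lam → theta → alpha → sigma ← kappa
  theta is a chain here and theta is conditioned on, so the path is blocked at theta.
Since the path lam → sigma ← kappa is active, lam and kappa are not d-separated given {alpha, sigma, theta}.

No — lam and kappa are not d-separated given {alpha, sigma, theta}.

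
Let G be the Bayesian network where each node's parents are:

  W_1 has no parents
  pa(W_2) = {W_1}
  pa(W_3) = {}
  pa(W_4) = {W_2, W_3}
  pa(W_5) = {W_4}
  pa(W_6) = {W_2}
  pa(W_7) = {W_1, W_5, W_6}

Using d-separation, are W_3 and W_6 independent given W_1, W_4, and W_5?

Enumerating the 4 paths from W_3 to W_6 and testing each for blocking by {W_1, W_4, W_5}:
Path 1: W_3 → W_4 ← W_2 → W_6
  W_4 is a collider and W_4 is conditioned on, which opens it; W_2 is a fork and W_2 is not conditioned on — no node blocks this path, so it is active.
Path 2: W_3 → W_4 ← W_2 ← W_1 → W_7 ← W_6
  W_1 is a fork here and W_1 is conditioned on, so the path is blocked at W_1.
Path 3: W_3 → W_4 → W_5 → W_7 ← W_6
  W_4 is a chain here and W_4 is conditioned on, so the path is blocked at W_4.
Path 4: W_3 → W_4 → W_5 → W_7 ← W_1 → W_2 → W_6
  W_4 is a chain here and W_4 is conditioned on, so the path is blocked at W_4.
At least one path is unblocked, so d-separation fails.

No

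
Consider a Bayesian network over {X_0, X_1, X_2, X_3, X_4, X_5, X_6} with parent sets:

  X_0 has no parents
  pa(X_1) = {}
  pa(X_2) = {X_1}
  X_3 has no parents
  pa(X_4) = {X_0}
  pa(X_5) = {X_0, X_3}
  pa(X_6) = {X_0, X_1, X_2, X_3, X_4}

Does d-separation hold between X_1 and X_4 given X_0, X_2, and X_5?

There are 6 undirected paths between X_1 and X_4; checking each against the conditioning set {X_0, X_2, X_5}:
Path 1: X_1 → X_6 ← X_4
  X_6 is a collider here and neither X_6 nor any of its descendants is conditioned on, so the collider stays closed — the path is blocked at X_6.
Path 2: X_1 → X_6 ← X_3 → X_5 ← X_0 → X_4
  X_6 is a collider here and neither X_6 nor any of its descendants is conditioned on, so the collider stays closed — the path is blocked at X_6.
Path 3: X_1 → X_6 ← X_0 → X_4
  X_6 is a collider here and neither X_6 nor any of its descendants is conditioned on, so the collider stays closed — the path is blocked at X_6.
Path 4: X_1 → X_2 → X_6 ← X_4
  X_2 is a chain here and X_2 is conditioned on, so the path is blocked at X_2.
Path 5: X_1 → X_2 → X_6 ← X_3 → X_5 ← X_0 → X_4
  X_2 is a chain here and X_2 is conditioned on, so the path is blocked at X_2.
Path 6: X_1 → X_2 → X_6 ← X_0 → X_4
  X_2 is a chain here and X_2 is conditioned on, so the path is blocked at X_2.
Every path is blocked, so X_1 and X_4 are d-separated given {X_0, X_2, X_5}.

Yes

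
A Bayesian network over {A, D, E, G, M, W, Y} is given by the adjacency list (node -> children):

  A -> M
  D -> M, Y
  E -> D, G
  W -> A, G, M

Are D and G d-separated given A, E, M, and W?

Yes — D and G are d-separated given {A, E, M, W}.

3 paths connect D and G; each must be blocked for d-separation to hold:
Path 1: D → M ← A ← W → G
  A is a chain here and A is conditioned on, so the path is blocked at A.
Path 2: D → M ← W → G
  W is a fork here and W is conditioned on, so the path is blocked at W.
Path 3: D ← E → G
  E is a fork here and E is conditioned on, so the path is blocked at E.
Every path is blocked, so D and G are d-separated given {A, E, M, W}.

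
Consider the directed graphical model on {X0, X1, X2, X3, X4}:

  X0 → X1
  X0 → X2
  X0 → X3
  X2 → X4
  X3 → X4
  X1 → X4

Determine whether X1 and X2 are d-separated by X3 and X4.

No

We examine all 4 paths between X1 and X2:
  1. X1 → X4 ← X2 — X4:collider[open] ⇒ active
  2. X1 → X4 ← X3 ← X0 → X2 — X4:collider[open]; X3:chain[blocks]; X0:fork[open] ⇒ blocked
  3. X1 ← X0 → X2 — X0:fork[open] ⇒ active
  4. X1 ← X0 → X3 → X4 ← X2 — X0:fork[open]; X3:chain[blocks]; X4:collider[open] ⇒ blocked
Since the path X1 → X4 ← X2 is active, X1 and X2 are not d-separated given {X3, X4}.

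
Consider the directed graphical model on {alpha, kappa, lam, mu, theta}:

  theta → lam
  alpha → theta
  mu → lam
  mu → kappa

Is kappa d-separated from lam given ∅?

No

There is one path between kappa and lam:
Path 1: kappa ← mu → lam
  mu is a fork and mu is not conditioned on — no node blocks this path, so it is active.
At least one path is unblocked, so d-separation fails.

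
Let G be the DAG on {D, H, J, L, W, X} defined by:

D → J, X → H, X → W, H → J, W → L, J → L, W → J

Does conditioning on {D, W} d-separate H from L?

There are 4 undirected paths between H and L; checking each against the conditioning set {D, W}:
Path 1: H ← X → W → L
  W is a chain here and W is conditioned on, so the path is blocked at W.
Path 2: H ← X → W → J → L
  W is a chain here and W is conditioned on, so the path is blocked at W.
Path 3: H → J → L
  J is a chain and J is not conditioned on — no node blocks this path, so it is active.
Path 4: H → J ← W → L
  J is a collider here and neither J nor any of its descendants is conditioned on, so the collider stays closed — the path is blocked at J.
Because an active path exists, H and L are not d-separated.

No — H and L are not d-separated given {D, W}.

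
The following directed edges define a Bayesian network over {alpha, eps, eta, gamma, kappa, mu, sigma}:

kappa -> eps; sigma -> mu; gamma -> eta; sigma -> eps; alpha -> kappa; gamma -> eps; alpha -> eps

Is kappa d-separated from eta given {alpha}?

Yes — kappa and eta are d-separated given {alpha}.

Enumerating the 2 paths from kappa to eta and testing each for blocking by {alpha}:
Path 1: kappa → eps ← gamma → eta
  eps is a collider here and neither eps nor any of its descendants is conditioned on, so the collider stays closed — the path is blocked at eps.
Path 2: kappa ← alpha → eps ← gamma → eta
  alpha is a fork here and alpha is conditioned on, so the path is blocked at alpha.
Every path is blocked, so kappa and eta are d-separated given {alpha}.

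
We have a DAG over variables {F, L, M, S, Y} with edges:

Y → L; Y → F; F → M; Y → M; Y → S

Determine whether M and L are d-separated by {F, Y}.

Enumerating the 2 paths from M to L and testing each for blocking by {F, Y}:
Path 1: M ← F ← Y → L
  F is a chain here and F is conditioned on, so the path is blocked at F.
Path 2: M ← Y → L
  Y is a fork here and Y is conditioned on, so the path is blocked at Y.
Since every path is blocked, d-separation holds.

Yes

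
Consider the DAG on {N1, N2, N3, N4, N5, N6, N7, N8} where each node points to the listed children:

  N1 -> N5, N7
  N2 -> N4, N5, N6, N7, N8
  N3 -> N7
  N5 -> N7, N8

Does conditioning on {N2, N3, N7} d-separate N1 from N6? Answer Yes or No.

6 paths connect N1 and N6; each must be blocked for d-separation to hold:
  1. N1 → N7 ← N2 → N6 — N7:collider[open]; N2:fork[blocks] ⇒ blocked
  2. N1 → N7 ← N5 ← N2 → N6 — N7:collider[open]; N5:chain[open]; N2:fork[blocks] ⇒ blocked
  3. N1 → N7 ← N5 → N8 ← N2 → N6 — N7:collider[open]; N5:fork[open]; N8:collider[blocks]; N2:fork[blocks] ⇒ blocked
  4. N1 → N5 ← N2 → N6 — N5:collider[open]; N2:fork[blocks] ⇒ blocked
  5. N1 → N5 → N7 ← N2 → N6 — N5:chain[open]; N7:collider[open]; N2:fork[blocks] ⇒ blocked
  6. N1 → N5 → N8 ← N2 → N6 — N5:chain[open]; N8:collider[blocks]; N2:fork[blocks] ⇒ blocked
Every path is blocked, so N1 and N6 are d-separated given {N2, N3, N7}.

Yes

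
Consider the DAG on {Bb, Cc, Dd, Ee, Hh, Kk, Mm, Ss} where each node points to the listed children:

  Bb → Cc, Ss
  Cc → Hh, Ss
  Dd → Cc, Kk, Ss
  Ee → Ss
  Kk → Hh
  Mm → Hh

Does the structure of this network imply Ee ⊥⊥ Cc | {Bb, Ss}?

No

There are 4 undirected paths between Ee and Cc; checking each against the conditioning set {Bb, Ss}:
Path 1: Ee → Ss ← Dd → Kk → Hh ← Cc
  Hh is a collider here and neither Hh nor any of its descendants is conditioned on, so the collider stays closed — the path is blocked at Hh.
Path 2: Ee → Ss ← Dd → Cc
  Ss is a collider and Ss is conditioned on, which opens it; Dd is a fork and Dd is not conditioned on — no node blocks this path, so it is active.
Path 3: Ee → Ss ← Bb → Cc
  Bb is a fork here and Bb is conditioned on, so the path is blocked at Bb.
Path 4: Ee → Ss ← Cc
  Ss is a collider and Ss is conditioned on, which opens it — no node blocks this path, so it is active.
Because an active path exists, Ee and Cc are not d-separated.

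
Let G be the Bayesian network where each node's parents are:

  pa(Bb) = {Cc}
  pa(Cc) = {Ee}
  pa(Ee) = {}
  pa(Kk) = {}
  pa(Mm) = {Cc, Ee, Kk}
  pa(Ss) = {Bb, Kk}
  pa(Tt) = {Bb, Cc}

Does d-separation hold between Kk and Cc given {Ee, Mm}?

Enumerating the 4 paths from Kk to Cc and testing each for blocking by {Ee, Mm}:
  1. Kk → Mm ← Ee → Cc — Mm:collider[open]; Ee:fork[blocks] ⇒ blocked
  2. Kk → Mm ← Cc — Mm:collider[open] ⇒ active
  3. Kk → Ss ← Bb ← Cc — Ss:collider[blocks]; Bb:chain[open] ⇒ blocked
  4. Kk → Ss ← Bb → Tt ← Cc — Ss:collider[blocks]; Bb:fork[open]; Tt:collider[blocks] ⇒ blocked
Since the path Kk → Mm ← Cc is active, Kk and Cc are not d-separated given {Ee, Mm}.

No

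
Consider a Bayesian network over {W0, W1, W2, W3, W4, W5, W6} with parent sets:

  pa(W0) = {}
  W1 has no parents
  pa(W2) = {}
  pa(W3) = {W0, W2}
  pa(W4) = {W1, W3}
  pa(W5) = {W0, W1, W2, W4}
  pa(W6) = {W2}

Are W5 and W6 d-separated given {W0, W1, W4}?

No

We examine all 4 paths between W5 and W6:
Path 1: W5 ← W1 → W4 ← W3 ← W2 → W6
  W1 is a fork here and W1 is conditioned on, so the path is blocked at W1.
Path 2: W5 ← W2 → W6
  W2 is a fork and W2 is not conditioned on — no node blocks this path, so it is active.
Path 3: W5 ← W4 ← W3 ← W2 → W6
  W4 is a chain here and W4 is conditioned on, so the path is blocked at W4.
Path 4: W5 ← W0 → W3 ← W2 → W6
  W0 is a fork here and W0 is conditioned on, so the path is blocked at W0.
Since the path W5 ← W2 → W6 is active, W5 and W6 are not d-separated given {W0, W1, W4}.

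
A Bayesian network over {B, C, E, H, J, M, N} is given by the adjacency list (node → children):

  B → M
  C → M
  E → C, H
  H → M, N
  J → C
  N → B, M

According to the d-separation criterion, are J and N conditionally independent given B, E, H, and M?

No

Enumerating the 6 paths from J to N and testing each for blocking by {B, E, H, M}:
  1. J → C ← E → H → M ← N — C:collider[open]; E:fork[blocks]; H:chain[blocks]; M:collider[open] ⇒ blocked
  2. J → C ← E → H → M ← B ← N — C:collider[open]; E:fork[blocks]; H:chain[blocks]; M:collider[open]; B:chain[blocks] ⇒ blocked
  3. J → C ← E → H → N — C:collider[open]; E:fork[blocks]; H:chain[blocks] ⇒ blocked
  4. J → C → M ← H → N — C:chain[open]; M:collider[open]; H:fork[blocks] ⇒ blocked
  5. J → C → M ← N — C:chain[open]; M:collider[open] ⇒ active
  6. J → C → M ← B ← N — C:chain[open]; M:collider[open]; B:chain[blocks] ⇒ blocked
Because an active path exists, J and N are not d-separated.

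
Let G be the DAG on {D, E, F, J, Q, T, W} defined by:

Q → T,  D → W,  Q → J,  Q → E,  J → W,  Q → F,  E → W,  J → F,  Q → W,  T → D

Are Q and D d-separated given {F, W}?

No — Q and D are not d-separated given {F, W}.

We examine all 5 paths between Q and D:
Path 1: Q → J → W ← D
  J is a chain and J is not conditioned on; W is a collider and W is conditioned on, which opens it — no node blocks this path, so it is active.
Path 2: Q → F ← J → W ← D
  F is a collider and F is conditioned on, which opens it; J is a fork and J is not conditioned on; W is a collider and W is conditioned on, which opens it — no node blocks this path, so it is active.
Path 3: Q → W ← D
  W is a collider and W is conditioned on, which opens it — no node blocks this path, so it is active.
Path 4: Q → E → W ← D
  E is a chain and E is not conditioned on; W is a collider and W is conditioned on, which opens it — no node blocks this path, so it is active.
Path 5: Q → T → D
  T is a chain and T is not conditioned on — no node blocks this path, so it is active.
Since the path Q → J → W ← D is active, Q and D are not d-separated given {F, W}.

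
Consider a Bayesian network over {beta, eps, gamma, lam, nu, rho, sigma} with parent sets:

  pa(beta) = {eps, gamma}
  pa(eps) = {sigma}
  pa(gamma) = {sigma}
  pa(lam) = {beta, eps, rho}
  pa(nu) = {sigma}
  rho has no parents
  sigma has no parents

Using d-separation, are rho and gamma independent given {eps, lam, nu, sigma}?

No

There are 4 undirected paths between rho and gamma; checking each against the conditioning set {eps, lam, nu, sigma}:
Path 1: rho → lam ← eps ← sigma → gamma
  eps is a chain here and eps is conditioned on, so the path is blocked at eps.
Path 2: rho → lam ← eps → beta ← gamma
  eps is a fork here and eps is conditioned on, so the path is blocked at eps.
Path 3: rho → lam ← beta ← eps ← sigma → gamma
  eps is a chain here and eps is conditioned on, so the path is blocked at eps.
Path 4: rho → lam ← beta ← gamma
  lam is a collider and lam is conditioned on, which opens it; beta is a chain and beta is not conditioned on — no node blocks this path, so it is active.
Because an active path exists, rho and gamma are not d-separated.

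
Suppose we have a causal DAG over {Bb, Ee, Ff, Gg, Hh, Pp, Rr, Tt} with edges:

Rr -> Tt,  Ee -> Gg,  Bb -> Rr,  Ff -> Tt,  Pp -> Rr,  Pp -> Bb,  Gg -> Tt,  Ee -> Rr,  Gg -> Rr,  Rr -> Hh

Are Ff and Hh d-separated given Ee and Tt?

No

Enumerating the 3 paths from Ff to Hh and testing each for blocking by {Ee, Tt}:
Path 1: Ff → Tt ← Gg → Rr → Hh
  Tt is a collider and Tt is conditioned on, which opens it; Gg is a fork and Gg is not conditioned on; Rr is a chain and Rr is not conditioned on — no node blocks this path, so it is active.
Path 2: Ff → Tt ← Gg ← Ee → Rr → Hh
  Ee is a fork here and Ee is conditioned on, so the path is blocked at Ee.
Path 3: Ff → Tt ← Rr → Hh
  Tt is a collider and Tt is conditioned on, which opens it; Rr is a fork and Rr is not conditioned on — no node blocks this path, so it is active.
At least one path is unblocked, so d-separation fails.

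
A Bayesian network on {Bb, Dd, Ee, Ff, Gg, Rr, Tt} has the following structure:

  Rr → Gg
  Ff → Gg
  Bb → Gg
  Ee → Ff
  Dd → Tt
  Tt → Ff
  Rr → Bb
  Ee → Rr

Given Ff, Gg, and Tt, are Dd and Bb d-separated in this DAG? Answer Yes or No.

Enumerating the 4 paths from Dd to Bb and testing each for blocking by {Ff, Gg, Tt}:
  1. Dd → Tt → Ff → Gg ← Rr → Bb — Tt:chain[blocks]; Ff:chain[blocks]; Gg:collider[open]; Rr:fork[open] ⇒ blocked
  2. Dd → Tt → Ff → Gg ← Bb — Tt:chain[blocks]; Ff:chain[blocks]; Gg:collider[open] ⇒ blocked
  3. Dd → Tt → Ff ← Ee → Rr → Gg ← Bb — Tt:chain[blocks]; Ff:collider[open]; Ee:fork[open]; Rr:chain[open]; Gg:collider[open] ⇒ blocked
  4. Dd → Tt → Ff ← Ee → Rr → Bb — Tt:chain[blocks]; Ff:collider[open]; Ee:fork[open]; Rr:chain[open] ⇒ blocked
Since every path is blocked, d-separation holds.

Yes — Dd and Bb are d-separated given {Ff, Gg, Tt}.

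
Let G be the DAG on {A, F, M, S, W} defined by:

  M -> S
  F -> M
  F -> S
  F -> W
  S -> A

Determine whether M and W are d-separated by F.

Yes

2 paths connect M and W; each must be blocked for d-separation to hold:
Path 1: M → S ← F → W
  S is a collider here and neither S nor any of its descendants is conditioned on, so the collider stays closed — the path is blocked at S.
Path 2: M ← F → W
  F is a fork here and F is conditioned on, so the path is blocked at F.
All paths are blocked; M ⊥ W | {F} holds.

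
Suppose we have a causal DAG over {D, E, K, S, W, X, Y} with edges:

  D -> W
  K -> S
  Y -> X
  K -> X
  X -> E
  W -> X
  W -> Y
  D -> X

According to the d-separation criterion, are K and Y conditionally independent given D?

Yes

There are 3 undirected paths between K and Y; checking each against the conditioning set {D}:
  1. K → X ← Y — X:collider[blocks] ⇒ blocked
  2. K → X ← W → Y — X:collider[blocks]; W:fork[open] ⇒ blocked
  3. K → X ← D → W → Y — X:collider[blocks]; D:fork[blocks]; W:chain[open] ⇒ blocked
Every path is blocked, so K and Y are d-separated given {D}.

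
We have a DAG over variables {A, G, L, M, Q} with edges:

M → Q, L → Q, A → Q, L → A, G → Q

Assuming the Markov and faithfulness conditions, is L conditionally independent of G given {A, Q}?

There are 2 undirected paths between L and G; checking each against the conditioning set {A, Q}:
  1. L → A → Q ← G — A:chain[blocks]; Q:collider[open] ⇒ blocked
  2. L → Q ← G — Q:collider[open] ⇒ active
Since the path L → Q ← G is active, L and G are not d-separated given {A, Q}.

No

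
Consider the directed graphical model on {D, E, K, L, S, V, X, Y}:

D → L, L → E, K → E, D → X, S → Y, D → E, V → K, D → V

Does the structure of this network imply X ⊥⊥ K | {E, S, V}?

Enumerating the 3 paths from X to K and testing each for blocking by {E, S, V}:
Path 1: X ← D → E ← K
  D is a fork and D is not conditioned on; E is a collider and E is conditioned on, which opens it — no node blocks this path, so it is active.
Path 2: X ← D → V → K
  V is a chain here and V is conditioned on, so the path is blocked at V.
Path 3: X ← D → L → E ← K
  D is a fork and D is not conditioned on; L is a chain and L is not conditioned on; E is a collider and E is conditioned on, which opens it — no node blocks this path, so it is active.
Since the path X ← D → E ← K is active, X and K are not d-separated given {E, S, V}.

No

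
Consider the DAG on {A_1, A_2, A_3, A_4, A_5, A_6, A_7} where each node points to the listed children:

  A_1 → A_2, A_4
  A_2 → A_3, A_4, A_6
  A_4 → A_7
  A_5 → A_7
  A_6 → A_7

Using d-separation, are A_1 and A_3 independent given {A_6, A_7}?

No

Enumerating the 3 paths from A_1 to A_3 and testing each for blocking by {A_6, A_7}:
Path 1: A_1 → A_2 → A_3
  A_2 is a chain and A_2 is not conditioned on — no node blocks this path, so it is active.
Path 2: A_1 → A_4 ← A_2 → A_3
  A_4 is a collider and its descendant A_7 is conditioned on, which opens it; A_2 is a fork and A_2 is not conditioned on — no node blocks this path, so it is active.
Path 3: A_1 → A_4 → A_7 ← A_6 ← A_2 → A_3
  A_6 is a chain here and A_6 is conditioned on, so the path is blocked at A_6.
Because an active path exists, A_1 and A_3 are not d-separated.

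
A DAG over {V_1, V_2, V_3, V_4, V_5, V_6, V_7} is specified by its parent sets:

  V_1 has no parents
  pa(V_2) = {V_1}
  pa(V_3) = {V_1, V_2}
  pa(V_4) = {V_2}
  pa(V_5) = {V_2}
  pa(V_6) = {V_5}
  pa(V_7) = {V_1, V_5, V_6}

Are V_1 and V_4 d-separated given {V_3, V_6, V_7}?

There are 4 undirected paths between V_1 and V_4; checking each against the conditioning set {V_3, V_6, V_7}:
Path 1: V_1 → V_3 ← V_2 → V_4
  V_3 is a collider and V_3 is conditioned on, which opens it; V_2 is a fork and V_2 is not conditioned on — no node blocks this path, so it is active.
Path 2: V_1 → V_7 ← V_5 ← V_2 → V_4
  V_7 is a collider and V_7 is conditioned on, which opens it; V_5 is a chain and V_5 is not conditioned on; V_2 is a fork and V_2 is not conditioned on — no node blocks this path, so it is active.
Path 3: V_1 → V_7 ← V_6 ← V_5 ← V_2 → V_4
  V_6 is a chain here and V_6 is conditioned on, so the path is blocked at V_6.
Path 4: V_1 → V_2 → V_4
  V_2 is a chain and V_2 is not conditioned on — no node blocks this path, so it is active.
Since the path V_1 → V_3 ← V_2 → V_4 is active, V_1 and V_4 are not d-separated given {V_3, V_6, V_7}.

No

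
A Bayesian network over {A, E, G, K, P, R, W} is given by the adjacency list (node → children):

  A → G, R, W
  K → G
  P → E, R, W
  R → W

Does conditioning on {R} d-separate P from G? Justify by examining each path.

4 paths connect P and G; each must be blocked for d-separation to hold:
Path 1: P → W ← A → G
  W is a collider here and neither W nor any of its descendants is conditioned on, so the collider stays closed — the path is blocked at W.
Path 2: P → W ← R ← A → G
  W is a collider here and neither W nor any of its descendants is conditioned on, so the collider stays closed — the path is blocked at W.
Path 3: P → R ← A → G
  R is a collider and R is conditioned on, which opens it; A is a fork and A is not conditioned on — no node blocks this path, so it is active.
Path 4: P → R → W ← A → G
  R is a chain here and R is conditioned on, so the path is blocked at R.
At least one path is unblocked, so d-separation fails.

No — P and G are not d-separated given {R}.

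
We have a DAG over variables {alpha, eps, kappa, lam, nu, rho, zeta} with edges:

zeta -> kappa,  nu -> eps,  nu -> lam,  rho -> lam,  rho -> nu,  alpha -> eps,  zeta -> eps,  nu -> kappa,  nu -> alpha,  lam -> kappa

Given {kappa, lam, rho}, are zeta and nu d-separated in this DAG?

There are 5 undirected paths between zeta and nu; checking each against the conditioning set {kappa, lam, rho}:
Path 1: zeta → kappa ← nu
  kappa is a collider and kappa is conditioned on, which opens it — no node blocks this path, so it is active.
Path 2: zeta → kappa ← lam ← rho → nu
  lam is a chain here and lam is conditioned on, so the path is blocked at lam.
Path 3: zeta → kappa ← lam ← nu
  lam is a chain here and lam is conditioned on, so the path is blocked at lam.
Path 4: zeta → eps ← alpha ← nu
  eps is a collider here and neither eps nor any of its descendants is conditioned on, so the collider stays closed — the path is blocked at eps.
Path 5: zeta → eps ← nu
  eps is a collider here and neither eps nor any of its descendants is conditioned on, so the collider stays closed — the path is blocked at eps.
At least one path is unblocked, so d-separation fails.

No — zeta and nu are not d-separated given {kappa, lam, rho}.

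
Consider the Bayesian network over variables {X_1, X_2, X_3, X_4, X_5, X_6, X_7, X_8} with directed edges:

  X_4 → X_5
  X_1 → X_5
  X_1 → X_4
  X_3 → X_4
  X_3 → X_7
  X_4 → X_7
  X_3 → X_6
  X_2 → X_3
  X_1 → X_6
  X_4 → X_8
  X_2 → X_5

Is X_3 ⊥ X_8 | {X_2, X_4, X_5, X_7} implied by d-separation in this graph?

Yes

We examine all 6 paths between X_3 and X_8:
  1. X_3 → X_7 ← X_4 → X_8 — X_7:collider[open]; X_4:fork[blocks] ⇒ blocked
  2. X_3 ← X_2 → X_5 ← X_1 → X_4 → X_8 — X_2:fork[blocks]; X_5:collider[open]; X_1:fork[open]; X_4:chain[blocks] ⇒ blocked
  3. X_3 ← X_2 → X_5 ← X_4 → X_8 — X_2:fork[blocks]; X_5:collider[open]; X_4:fork[blocks] ⇒ blocked
  4. X_3 → X_6 ← X_1 → X_4 → X_8 — X_6:collider[blocks]; X_1:fork[open]; X_4:chain[blocks] ⇒ blocked
  5. X_3 → X_6 ← X_1 → X_5 ← X_4 → X_8 — X_6:collider[blocks]; X_1:fork[open]; X_5:collider[open]; X_4:fork[blocks] ⇒ blocked
  6. X_3 → X_4 → X_8 — X_4:chain[blocks] ⇒ blocked
Since every path is blocked, d-separation holds.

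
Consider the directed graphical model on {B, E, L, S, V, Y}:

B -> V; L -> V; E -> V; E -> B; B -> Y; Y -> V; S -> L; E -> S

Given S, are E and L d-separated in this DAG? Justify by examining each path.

Yes

4 paths connect E and L; each must be blocked for d-separation to hold:
  1. E → B → Y → V ← L — B:chain[open]; Y:chain[open]; V:collider[blocks] ⇒ blocked
  2. E → B → V ← L — B:chain[open]; V:collider[blocks] ⇒ blocked
  3. E → S → L — S:chain[blocks] ⇒ blocked
  4. E → V ← L — V:collider[blocks] ⇒ blocked
All paths are blocked; E ⊥ L | {S} holds.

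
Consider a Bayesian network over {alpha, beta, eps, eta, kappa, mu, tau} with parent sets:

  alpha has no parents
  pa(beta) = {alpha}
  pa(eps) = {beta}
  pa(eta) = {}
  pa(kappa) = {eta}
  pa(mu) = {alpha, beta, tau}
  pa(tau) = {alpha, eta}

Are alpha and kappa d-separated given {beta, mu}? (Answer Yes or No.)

We examine all 3 paths between alpha and kappa:
  1. alpha → tau ← eta → kappa — tau:collider[open]; eta:fork[open] ⇒ active
  2. alpha → mu ← tau ← eta → kappa — mu:collider[open]; tau:chain[open]; eta:fork[open] ⇒ active
  3. alpha → beta → mu ← tau ← eta → kappa — beta:chain[blocks]; mu:collider[open]; tau:chain[open]; eta:fork[open] ⇒ blocked
At least one path is unblocked, so d-separation fails.

No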